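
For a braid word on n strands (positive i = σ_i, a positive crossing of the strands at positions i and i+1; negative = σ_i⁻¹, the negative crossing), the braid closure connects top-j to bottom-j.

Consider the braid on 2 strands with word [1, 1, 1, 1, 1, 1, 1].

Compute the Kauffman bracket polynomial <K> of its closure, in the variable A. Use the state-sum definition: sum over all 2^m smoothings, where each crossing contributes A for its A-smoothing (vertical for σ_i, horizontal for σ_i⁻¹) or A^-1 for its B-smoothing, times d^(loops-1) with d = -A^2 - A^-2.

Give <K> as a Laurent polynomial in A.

-A^9 - A + A^-3 - A^-7 + A^-11 - A^-15 + A^-19

Derivation:
Braid: s1 s1 s1 s1 s1 s1 s1 on 2 strands, 7 crossings.
Writhe w = (#positive) - (#negative) = 7 - 0 = 7.
State-sum expansion of <K>. There are 2^7 = 128 states.
For each crossing: s=0 is the vertical smoothing, s=1 horizontal. Crossing k contributes A^(sign_k * (1 - 2*s_k)); loop factor d = -A^2 - A^-2.
Tabulate the states by total A-exponent and number of loops L (A-exp: L × count):
  A^7: L=2 ×1
  A^5: L=1 ×7
  A^3: L=2 ×21
  A^1: L=3 ×35
  A^-1: L=4 ×35
  A^-3: L=5 ×21
  A^-5: L=6 ×7
  A^-7: L=7 ×1
Each group contributes A^e * Σ count * d^(L-1):
Powers of d = -A^2 - A^-2: d^2 = A^4 + 2 + A^-4; d^3 = -A^6 - 3*A^2 - 3*A^-2 - A^-6; d^4 = A^8 + 4*A^4 + 6 + 4*A^-4 + A^-8; d^5 = -A^10 - 5*A^6 - 10*A^2 - 10*A^-2 - 5*A^-6 - A^-10; d^6 = A^12 + 6*A^8 + 15*A^4 + 20 + 15*A^-4 + 6*A^-8 + A^-12.
  A^7 * (d) = -A^9 - A^5
  A^5 * (7) = 7*A^5
  A^3 * (21*d) = -21*A^5 - 21*A
  A^1 * (35*d^2) = 35*A^5 + 70*A + 35*A^-3
  A^-1 * (35*d^3) = -35*A^5 - 105*A - 105*A^-3 - 35*A^-7
  A^-3 * (21*d^4) = 21*A^5 + 84*A + 126*A^-3 + 84*A^-7 + 21*A^-11
  A^-5 * (7*d^5) = -7*A^5 - 35*A - 70*A^-3 - 70*A^-7 - 35*A^-11 - 7*A^-15
  A^-7 * (d^6) = A^5 + 6*A + 15*A^-3 + 20*A^-7 + 15*A^-11 + 6*A^-15 + A^-19
Summing the groups: <K> = -A^9 - A + A^-3 - A^-7 + A^-11 - A^-15 + A^-19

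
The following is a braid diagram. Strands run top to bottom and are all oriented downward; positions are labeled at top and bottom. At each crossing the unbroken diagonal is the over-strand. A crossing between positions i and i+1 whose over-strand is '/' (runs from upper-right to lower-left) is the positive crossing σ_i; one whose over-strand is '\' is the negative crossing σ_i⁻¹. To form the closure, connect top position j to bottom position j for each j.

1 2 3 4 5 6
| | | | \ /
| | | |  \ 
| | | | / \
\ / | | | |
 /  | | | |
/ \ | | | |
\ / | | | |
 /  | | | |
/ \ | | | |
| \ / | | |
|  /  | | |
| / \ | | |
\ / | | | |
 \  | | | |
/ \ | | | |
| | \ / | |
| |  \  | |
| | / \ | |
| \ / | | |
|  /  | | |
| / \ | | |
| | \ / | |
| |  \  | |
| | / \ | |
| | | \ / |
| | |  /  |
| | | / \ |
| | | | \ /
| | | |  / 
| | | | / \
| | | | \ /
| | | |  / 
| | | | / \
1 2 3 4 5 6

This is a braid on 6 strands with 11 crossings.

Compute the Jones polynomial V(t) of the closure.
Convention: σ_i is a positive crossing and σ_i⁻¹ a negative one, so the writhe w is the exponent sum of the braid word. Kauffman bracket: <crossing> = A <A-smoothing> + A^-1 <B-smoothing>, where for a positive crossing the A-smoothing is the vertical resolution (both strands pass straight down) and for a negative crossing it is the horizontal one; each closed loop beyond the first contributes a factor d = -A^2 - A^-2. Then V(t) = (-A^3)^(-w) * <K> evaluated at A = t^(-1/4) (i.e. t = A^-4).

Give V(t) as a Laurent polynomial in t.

Reading the diagram top to bottom ('/'-over between positions i,i+1 = s_i, '\'-over = s_i^-1): braid word = s5^-1 s1 s1 s2 s1^-1 s3^-1 s2 s3^-1 s4 s5 s5.
The presented braid s5^-1 s1 s1 s2 s1^-1 s3^-1 s2 s3^-1 s4 s5 s5 on 6 strands reduces by inverse Markov moves (closure unchanged at each step):
  Deconjugate: the word is γ·β·γ⁻¹ with γ = s5^-1 (prefix) and γ⁻¹ = s5 (suffix); strip both.
  Destabilize: the word has the form β·s5 where s5 occurs only as the final letter (β ∈ B_5); drop it and the last strand → 5 strands.
  Destabilize: the word has the form β·s4 where s4 occurs only as the final letter (β ∈ B_4); drop it and the last strand → 4 strands.
Reduced to β = s1 s1 s2 s1^-1 s3^-1 s2 s3^-1 on 4 strands, 7 crossings.
Compute on β:
Braid: s1 s1 s2 s1^-1 s3^-1 s2 s3^-1 on 4 strands, 7 crossings.
Writhe w = (#positive) - (#negative) = 4 - 3 = 1.
Enumerate smoothing states for the bracket polynomial. There are 2^7 = 128 states.
Smooth each crossing (0=||, 1=⌣⌢); contribution A^(Σ sign_k(1-2s_k)) * d^(L-1).
Tabulate the states by total A-exponent and number of loops L (A-exp: L × count):
  A^7: L=3 ×1
  A^5: L=2 ×4, L=4 ×3
  A^3: L=1 ×5, L=3 ×15, L=5 ×1
  A^1: L=2 ×27, L=4 ×8
  A^-1: L=1 ×14, L=3 ×20, L=5 ×1
  A^-3: L=2 ×17, L=4 ×4
  A^-5: L=3 ×7
  A^-7: L=4 ×1
Each group contributes A^e * Σ count * d^(L-1):
Powers of d = -A^2 - A^-2: d^2 = A^4 + 2 + A^-4; d^3 = -A^6 - 3*A^2 - 3*A^-2 - A^-6; d^4 = A^8 + 4*A^4 + 6 + 4*A^-4 + A^-8.
  A^7 * (d^2) = A^11 + 2*A^7 + A^3
  A^5 * (4*d + 3*d^3) = -3*A^11 - 13*A^7 - 13*A^3 - 3*A^-1
  A^3 * (5 + 15*d^2 + d^4) = A^11 + 19*A^7 + 41*A^3 + 19*A^-1 + A^-5
  A^1 * (27*d + 8*d^3) = -8*A^7 - 51*A^3 - 51*A^-1 - 8*A^-5
  A^-1 * (14 + 20*d^2 + d^4) = A^7 + 24*A^3 + 60*A^-1 + 24*A^-5 + A^-9
  A^-3 * (17*d + 4*d^3) = -4*A^3 - 29*A^-1 - 29*A^-5 - 4*A^-9
  A^-5 * (7*d^2) = 7*A^-1 + 14*A^-5 + 7*A^-9
  A^-7 * (d^3) = -A^-1 - 3*A^-5 - 3*A^-9 - A^-13
Summing the groups: <K> = -A^11 + A^7 - 2*A^3 + 2*A^-1 - A^-5 + A^-9 - A^-13
Normalise by the writhe: (-A^3)^(-w) = (-A^3)^(-1) = -A^-3, so f(A) = -A^-3 * <K> = A^8 - A^4 + 2 - 2*A^-4 + A^-8 - A^-12 + A^-16.
Substitute A = t^(-1/4), i.e. A^e → t^(-e/4): V(t) = t^4 - t^3 + t^2 - 2*t + 2 - t^-1 + t^-2

Answer: t^4 - t^3 + t^2 - 2*t + 2 - t^-1 + t^-2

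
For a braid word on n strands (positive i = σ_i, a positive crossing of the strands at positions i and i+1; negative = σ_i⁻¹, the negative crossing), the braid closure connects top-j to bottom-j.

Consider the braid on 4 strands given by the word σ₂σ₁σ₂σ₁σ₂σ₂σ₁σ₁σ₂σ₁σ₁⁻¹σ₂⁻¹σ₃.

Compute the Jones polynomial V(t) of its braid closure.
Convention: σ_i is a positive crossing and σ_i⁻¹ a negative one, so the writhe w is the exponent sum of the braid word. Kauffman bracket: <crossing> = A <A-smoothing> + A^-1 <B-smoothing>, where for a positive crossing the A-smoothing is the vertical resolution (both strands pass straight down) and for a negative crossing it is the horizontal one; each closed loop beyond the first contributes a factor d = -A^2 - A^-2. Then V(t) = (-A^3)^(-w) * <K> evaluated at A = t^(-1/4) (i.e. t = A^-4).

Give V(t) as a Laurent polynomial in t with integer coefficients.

The presented braid s2 s1 s2 s1 s2 s2 s1 s1 s2 s1 s1^-1 s2^-1 s3 on 4 strands reduces by inverse Markov moves (closure unchanged at each step):
  Destabilize: the word has the form β·s3 where s3 occurs only as the final letter (β ∈ B_3); drop it and the last strand → 3 strands.
  Deconjugate: the word is γ·β·γ⁻¹ with γ = s2 s1 (prefix) and γ⁻¹ = s1^-1 s2^-1 (suffix); strip both.
Reduced to β = s2 s1 s2 s2 s1 s1 s2 s1 on 3 strands, 8 crossings.
Compute on β:
Braid: s2 s1 s2 s2 s1 s1 s2 s1 on 3 strands, 8 crossings.
Writhe w = (#positive) - (#negative) = 8 - 0 = 8.
Enumerate smoothing states for the bracket polynomial. There are 2^8 = 256 states.
For each crossing: s=0 is the vertical smoothing, s=1 horizontal. Crossing k contributes A^(sign_k * (1 - 2*s_k)); loop factor d = -A^2 - A^-2.
Tabulate the states by total A-exponent and number of loops L (A-exp: L × count):
  A^8: L=3 ×1
  A^6: L=2 ×8
  A^4: L=1 ×16, L=3 ×12
  A^2: L=2 ×48, L=4 ×8
  A^0: L=1 ×17, L=3 ×51, L=5 ×2
  A^-2: L=2 ×34, L=4 ×22
  A^-4: L=1 ×4, L=3 ×21, L=5 ×3
  A^-6: L=2 ×4, L=4 ×4
  A^-8: L=3 ×1
Each group contributes A^e * Σ count * d^(L-1):
Powers of d = -A^2 - A^-2: d^2 = A^4 + 2 + A^-4; d^3 = -A^6 - 3*A^2 - 3*A^-2 - A^-6; d^4 = A^8 + 4*A^4 + 6 + 4*A^-4 + A^-8.
  A^8 * (d^2) = A^12 + 2*A^8 + A^4
  A^6 * (8*d) = -8*A^8 - 8*A^4
  A^4 * (16 + 12*d^2) = 12*A^8 + 40*A^4 + 12
  A^2 * (48*d + 8*d^3) = -8*A^8 - 72*A^4 - 72 - 8*A^-4
  A^0 * (17 + 51*d^2 + 2*d^4) = 2*A^8 + 59*A^4 + 131 + 59*A^-4 + 2*A^-8
  A^-2 * (34*d + 22*d^3) = -22*A^4 - 100 - 100*A^-4 - 22*A^-8
  A^-4 * (4 + 21*d^2 + 3*d^4) = 3*A^4 + 33 + 64*A^-4 + 33*A^-8 + 3*A^-12
  A^-6 * (4*d + 4*d^3) = -4 - 16*A^-4 - 16*A^-8 - 4*A^-12
  A^-8 * (d^2) = A^-4 + 2*A^-8 + A^-12
Summing the groups: <K> = A^12 + A^4 - A^-8
Normalise by the writhe: (-A^3)^(-w) = (-A^3)^(-8) = A^-24, so f(A) = A^-24 * <K> = A^-12 + A^-20 - A^-32.
Substitute A = t^(-1/4), i.e. A^e → t^(-e/4): V(t) = -t^8 + t^5 + t^3

Answer: -t^8 + t^5 + t^3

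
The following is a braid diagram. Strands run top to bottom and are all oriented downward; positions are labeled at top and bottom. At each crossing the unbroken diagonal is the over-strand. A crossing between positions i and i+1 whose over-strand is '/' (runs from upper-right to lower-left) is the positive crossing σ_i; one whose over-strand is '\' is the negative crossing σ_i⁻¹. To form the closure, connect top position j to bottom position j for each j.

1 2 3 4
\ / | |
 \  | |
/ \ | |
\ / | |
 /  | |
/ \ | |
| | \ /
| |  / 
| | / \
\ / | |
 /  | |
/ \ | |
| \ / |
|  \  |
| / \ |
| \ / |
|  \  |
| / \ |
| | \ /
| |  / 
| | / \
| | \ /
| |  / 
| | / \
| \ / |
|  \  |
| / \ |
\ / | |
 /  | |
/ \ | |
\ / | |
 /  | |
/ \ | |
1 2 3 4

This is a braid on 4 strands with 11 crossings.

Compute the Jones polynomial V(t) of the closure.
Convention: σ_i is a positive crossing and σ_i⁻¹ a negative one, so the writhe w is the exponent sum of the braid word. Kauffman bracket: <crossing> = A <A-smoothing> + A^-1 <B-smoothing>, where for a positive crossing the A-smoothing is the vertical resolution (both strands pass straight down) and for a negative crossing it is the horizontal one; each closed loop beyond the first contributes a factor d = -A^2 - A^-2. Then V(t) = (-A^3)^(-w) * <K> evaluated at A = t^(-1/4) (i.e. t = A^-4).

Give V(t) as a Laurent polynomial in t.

Reading the diagram top to bottom ('/'-over between positions i,i+1 = s_i, '\'-over = s_i^-1): braid word = s1^-1 s1 s3 s1 s2^-1 s2^-1 s3 s3 s2^-1 s1 s1.
The presented braid s1^-1 s1 s3 s1 s2^-1 s2^-1 s3 s3 s2^-1 s1 s1 on 4 strands reduces by inverse Markov moves (closure unchanged at each step):
  Deconjugate: the word is γ·β·γ⁻¹ with γ = s1^-1 (prefix) and γ⁻¹ = s1 (suffix); strip both.
Reduced to β = s1 s3 s1 s2^-1 s2^-1 s3 s3 s2^-1 s1 on 4 strands, 9 crossings.
Compute on β:
Braid: s1 s3 s1 s2^-1 s2^-1 s3 s3 s2^-1 s1 on 4 strands, 9 crossings.
Writhe w = (#positive) - (#negative) = 6 - 3 = 3.
State-sum expansion of <K>. There are 2^9 = 512 states.
Smooth each crossing (0=||, 1=⌣⌢); contribution A^(Σ sign_k(1-2s_k)) * d^(L-1).
Tabulate the states by total A-exponent and number of loops L (A-exp: L × count):
  A^9: L=5 ×1
  A^7: L=4 ×9
  A^5: L=3 ×32, L=5 ×4
  A^3: L=2 ×55, L=4 ×28, L=6 ×1
  A^1: L=1 ×39, L=3 ×77, L=5 ×10
  A^-1: L=2 ×81, L=4 ×44, L=6 ×1
  A^-3: L=3 ×73, L=5 ×11
  A^-5: L=4 ×35, L=6 ×1
  A^-7: L=5 ×9
  A^-9: L=6 ×1
Each group contributes A^e * Σ count * d^(L-1):
Powers of d = -A^2 - A^-2: d^2 = A^4 + 2 + A^-4; d^3 = -A^6 - 3*A^2 - 3*A^-2 - A^-6; d^4 = A^8 + 4*A^4 + 6 + 4*A^-4 + A^-8; d^5 = -A^10 - 5*A^6 - 10*A^2 - 10*A^-2 - 5*A^-6 - A^-10.
  A^9 * (d^4) = A^17 + 4*A^13 + 6*A^9 + 4*A^5 + A
  A^7 * (9*d^3) = -9*A^13 - 27*A^9 - 27*A^5 - 9*A
  A^5 * (32*d^2 + 4*d^4) = 4*A^13 + 48*A^9 + 88*A^5 + 48*A + 4*A^-3
  A^3 * (55*d + 28*d^3 + d^5) = -A^13 - 33*A^9 - 149*A^5 - 149*A - 33*A^-3 - A^-7
  A^1 * (39 + 77*d^2 + 10*d^4) = 10*A^9 + 117*A^5 + 253*A + 117*A^-3 + 10*A^-7
  A^-1 * (81*d + 44*d^3 + d^5) = -A^9 - 49*A^5 - 223*A - 223*A^-3 - 49*A^-7 - A^-11
  A^-3 * (73*d^2 + 11*d^4) = 11*A^5 + 117*A + 212*A^-3 + 117*A^-7 + 11*A^-11
  A^-5 * (35*d^3 + d^5) = -A^5 - 40*A - 115*A^-3 - 115*A^-7 - 40*A^-11 - A^-15
  A^-7 * (9*d^4) = 9*A + 36*A^-3 + 54*A^-7 + 36*A^-11 + 9*A^-15
  A^-9 * (d^5) = -A - 5*A^-3 - 10*A^-7 - 10*A^-11 - 5*A^-15 - A^-19
Summing the groups: <K> = A^17 - 2*A^13 + 3*A^9 - 6*A^5 + 6*A - 7*A^-3 + 6*A^-7 - 4*A^-11 + 3*A^-15 - A^-19
Normalise by the writhe: (-A^3)^(-w) = (-A^3)^(-3) = -A^-9, so f(A) = -A^-9 * <K> = -A^8 + 2*A^4 - 3 + 6*A^-4 - 6*A^-8 + 7*A^-12 - 6*A^-16 + 4*A^-20 - 3*A^-24 + A^-28.
Substitute A = t^(-1/4), i.e. A^e → t^(-e/4): V(t) = t^7 - 3*t^6 + 4*t^5 - 6*t^4 + 7*t^3 - 6*t^2 + 6*t - 3 + 2*t^-1 - t^-2

Answer: t^7 - 3*t^6 + 4*t^5 - 6*t^4 + 7*t^3 - 6*t^2 + 6*t - 3 + 2*t^-1 - t^-2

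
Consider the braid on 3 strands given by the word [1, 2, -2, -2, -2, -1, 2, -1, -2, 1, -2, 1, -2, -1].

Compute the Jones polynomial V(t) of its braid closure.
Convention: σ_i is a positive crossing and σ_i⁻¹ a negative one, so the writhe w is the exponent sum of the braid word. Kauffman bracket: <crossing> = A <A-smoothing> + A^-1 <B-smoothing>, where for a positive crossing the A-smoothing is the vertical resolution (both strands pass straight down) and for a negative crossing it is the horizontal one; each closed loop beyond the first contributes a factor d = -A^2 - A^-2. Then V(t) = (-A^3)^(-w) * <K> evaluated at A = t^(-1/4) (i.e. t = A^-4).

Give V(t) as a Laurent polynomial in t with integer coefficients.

The presented braid s1 s2 s2^-1 s2^-1 s2^-1 s1^-1 s2 s1^-1 s2^-1 s1 s2^-1 s1 s2^-1 s1^-1 on 3 strands reduces by inverse Markov moves (closure unchanged at each step):
  Deconjugate: the word is γ·β·γ⁻¹ with γ = s1 s2 (prefix) and γ⁻¹ = s2^-1 s1^-1 (suffix); strip both.
Reduced to β = s2^-1 s2^-1 s2^-1 s1^-1 s2 s1^-1 s2^-1 s1 s2^-1 s1 on 3 strands, 10 crossings.
Compute on β:
Braid: s2^-1 s2^-1 s2^-1 s1^-1 s2 s1^-1 s2^-1 s1 s2^-1 s1 on 3 strands, 10 crossings.
Writhe w = (#positive) - (#negative) = 3 - 7 = -4.
Computing the Kauffman bracket via state sum. There are 2^10 = 1024 states.
Smooth each crossing (0=||, 1=⌣⌢); contribution A^(Σ sign_k(1-2s_k)) * d^(L-1).
Tabulate the states by total A-exponent and number of loops L (A-exp: L × count):
  A^10: L=6 ×1
  A^8: L=5 ×10
  A^6: L=4 ×41, L=6 ×4
  A^4: L=3 ×88, L=5 ×31, L=7 ×1
  A^2: L=2 ×102, L=4 ×99, L=6 ×9
  A^0: L=1 ×54, L=3 ×162, L=5 ×36
  A^-2: L=2 ×134, L=4 ×74, L=6 ×2
  A^-4: L=1 ×30, L=3 ×82, L=5 ×8
  A^-6: L=2 ×32, L=4 ×13
  A^-8: L=1 ×3, L=3 ×7
  A^-10: L=2 ×1
Each group contributes A^e * Σ count * d^(L-1):
Powers of d = -A^2 - A^-2: d^2 = A^4 + 2 + A^-4; d^3 = -A^6 - 3*A^2 - 3*A^-2 - A^-6; d^4 = A^8 + 4*A^4 + 6 + 4*A^-4 + A^-8; d^5 = -A^10 - 5*A^6 - 10*A^2 - 10*A^-2 - 5*A^-6 - A^-10; d^6 = A^12 + 6*A^8 + 15*A^4 + 20 + 15*A^-4 + 6*A^-8 + A^-12.
  A^10 * (d^5) = -A^20 - 5*A^16 - 10*A^12 - 10*A^8 - 5*A^4 - 1
  A^8 * (10*d^4) = 10*A^16 + 40*A^12 + 60*A^8 + 40*A^4 + 10
  A^6 * (41*d^3 + 4*d^5) = -4*A^16 - 61*A^12 - 163*A^8 - 163*A^4 - 61 - 4*A^-4
  A^4 * (88*d^2 + 31*d^4 + d^6) = A^16 + 37*A^12 + 227*A^8 + 382*A^4 + 227 + 37*A^-4 + A^-8
  A^2 * (102*d + 99*d^3 + 9*d^5) = -9*A^12 - 144*A^8 - 489*A^4 - 489 - 144*A^-4 - 9*A^-8
  A^0 * (54 + 162*d^2 + 36*d^4) = 36*A^8 + 306*A^4 + 594 + 306*A^-4 + 36*A^-8
  A^-2 * (134*d + 74*d^3 + 2*d^5) = -2*A^8 - 84*A^4 - 376 - 376*A^-4 - 84*A^-8 - 2*A^-12
  A^-4 * (30 + 82*d^2 + 8*d^4) = 8*A^4 + 114 + 242*A^-4 + 114*A^-8 + 8*A^-12
  A^-6 * (32*d + 13*d^3) = -13 - 71*A^-4 - 71*A^-8 - 13*A^-12
  A^-8 * (3 + 7*d^2) = 7*A^-4 + 17*A^-8 + 7*A^-12
  A^-10 * (d) = -A^-8 - A^-12
Summing the groups: <K> = -A^20 + 2*A^16 - 3*A^12 + 4*A^8 - 5*A^4 + 5 - 3*A^-4 + 3*A^-8 - A^-12
Normalise by the writhe: (-A^3)^(-w) = (-A^3)^(4) = A^12, so f(A) = A^12 * <K> = -A^32 + 2*A^28 - 3*A^24 + 4*A^20 - 5*A^16 + 5*A^12 - 3*A^8 + 3*A^4 - 1.
Substitute A = t^(-1/4), i.e. A^e → t^(-e/4): V(t) = -1 + 3*t^-1 - 3*t^-2 + 5*t^-3 - 5*t^-4 + 4*t^-5 - 3*t^-6 + 2*t^-7 - t^-8

Answer: -1 + 3*t^-1 - 3*t^-2 + 5*t^-3 - 5*t^-4 + 4*t^-5 - 3*t^-6 + 2*t^-7 - t^-8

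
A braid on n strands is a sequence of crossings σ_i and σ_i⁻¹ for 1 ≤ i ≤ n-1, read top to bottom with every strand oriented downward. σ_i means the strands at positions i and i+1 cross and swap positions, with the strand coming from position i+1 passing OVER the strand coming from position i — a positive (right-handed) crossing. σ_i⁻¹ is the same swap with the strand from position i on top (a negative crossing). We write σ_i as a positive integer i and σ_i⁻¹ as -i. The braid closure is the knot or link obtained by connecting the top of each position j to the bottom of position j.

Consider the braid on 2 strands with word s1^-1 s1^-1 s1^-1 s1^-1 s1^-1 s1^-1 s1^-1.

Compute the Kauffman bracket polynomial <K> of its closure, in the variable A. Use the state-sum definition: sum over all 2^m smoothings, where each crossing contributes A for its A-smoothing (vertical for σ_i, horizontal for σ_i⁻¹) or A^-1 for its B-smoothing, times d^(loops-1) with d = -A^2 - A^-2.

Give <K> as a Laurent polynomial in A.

A^19 - A^15 + A^11 - A^7 + A^3 - A^-1 - A^-9

Derivation:
Braid: s1^-1 s1^-1 s1^-1 s1^-1 s1^-1 s1^-1 s1^-1 on 2 strands, 7 crossings.
Writhe w = (#positive) - (#negative) = 0 - 7 = -7.
Enumerate smoothing states for the bracket polynomial. There are 2^7 = 128 states.
Each crossing splits two ways (0=vertical, 1=horizontal). The state's weight is A^(#A-smoothings - #B-smoothings) * d^(loops - 1).
Tabulate the states by total A-exponent and number of loops L (A-exp: L × count):
  A^7: L=7 ×1
  A^5: L=6 ×7
  A^3: L=5 ×21
  A^1: L=4 ×35
  A^-1: L=3 ×35
  A^-3: L=2 ×21
  A^-5: L=1 ×7
  A^-7: L=2 ×1
Each group contributes A^e * Σ count * d^(L-1):
Powers of d = -A^2 - A^-2: d^2 = A^4 + 2 + A^-4; d^3 = -A^6 - 3*A^2 - 3*A^-2 - A^-6; d^4 = A^8 + 4*A^4 + 6 + 4*A^-4 + A^-8; d^5 = -A^10 - 5*A^6 - 10*A^2 - 10*A^-2 - 5*A^-6 - A^-10; d^6 = A^12 + 6*A^8 + 15*A^4 + 20 + 15*A^-4 + 6*A^-8 + A^-12.
  A^7 * (d^6) = A^19 + 6*A^15 + 15*A^11 + 20*A^7 + 15*A^3 + 6*A^-1 + A^-5
  A^5 * (7*d^5) = -7*A^15 - 35*A^11 - 70*A^7 - 70*A^3 - 35*A^-1 - 7*A^-5
  A^3 * (21*d^4) = 21*A^11 + 84*A^7 + 126*A^3 + 84*A^-1 + 21*A^-5
  A^1 * (35*d^3) = -35*A^7 - 105*A^3 - 105*A^-1 - 35*A^-5
  A^-1 * (35*d^2) = 35*A^3 + 70*A^-1 + 35*A^-5
  A^-3 * (21*d) = -21*A^-1 - 21*A^-5
  A^-5 * (7) = 7*A^-5
  A^-7 * (d) = -A^-5 - A^-9
Summing the groups: <K> = A^19 - A^15 + A^11 - A^7 + A^3 - A^-1 - A^-9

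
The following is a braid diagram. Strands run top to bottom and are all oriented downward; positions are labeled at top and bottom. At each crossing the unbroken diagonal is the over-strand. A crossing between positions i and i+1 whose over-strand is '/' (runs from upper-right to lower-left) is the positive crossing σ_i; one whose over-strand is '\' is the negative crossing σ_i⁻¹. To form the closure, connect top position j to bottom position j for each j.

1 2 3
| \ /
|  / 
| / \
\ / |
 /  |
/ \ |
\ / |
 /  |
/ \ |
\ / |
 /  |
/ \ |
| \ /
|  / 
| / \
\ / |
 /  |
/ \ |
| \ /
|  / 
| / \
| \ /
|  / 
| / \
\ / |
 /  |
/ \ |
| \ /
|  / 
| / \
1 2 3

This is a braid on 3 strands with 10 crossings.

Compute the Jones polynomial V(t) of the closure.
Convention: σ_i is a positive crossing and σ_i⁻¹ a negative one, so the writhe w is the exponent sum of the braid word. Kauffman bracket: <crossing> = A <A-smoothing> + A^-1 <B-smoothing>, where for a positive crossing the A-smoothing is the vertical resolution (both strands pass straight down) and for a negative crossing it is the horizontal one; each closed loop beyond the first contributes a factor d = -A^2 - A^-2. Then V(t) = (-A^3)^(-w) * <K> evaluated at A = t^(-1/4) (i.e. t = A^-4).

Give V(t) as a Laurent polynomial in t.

-t^10 + t^6 + t^4

Derivation:
Reading the diagram top to bottom ('/'-over between positions i,i+1 = s_i, '\'-over = s_i^-1): braid word = s2 s1 s1 s1 s2 s1 s2 s2 s1 s2.
Braid: s2 s1 s1 s1 s2 s1 s2 s2 s1 s2 on 3 strands, 10 crossings.
Writhe w = (#positive) - (#negative) = 10 - 0 = 10.
State-sum expansion of <K>. There are 2^10 = 1024 states.
Each crossing splits two ways (0=vertical, 1=horizontal). The state's weight is A^(#A-smoothings - #B-smoothings) * d^(loops - 1).
Tabulate the states by total A-exponent and number of loops L (A-exp: L × count):
  A^10: L=3 ×1
  A^8: L=2 ×10
  A^6: L=1 ×25, L=3 ×20
  A^4: L=2 ×100, L=4 ×20
  A^2: L=1 ×36, L=3 ×164, L=5 ×10
  A^0: L=2 ×108, L=4 ×142, L=6 ×2
  A^-2: L=1 ×12, L=3 ×129, L=5 ×69
  A^-4: L=2 ×24, L=4 ×78, L=6 ×18
  A^-6: L=3 ×19, L=5 ×24, L=7 ×2
  A^-8: L=4 ×7, L=6 ×3
  A^-10: L=5 ×1
Each group contributes A^e * Σ count * d^(L-1):
Powers of d = -A^2 - A^-2: d^2 = A^4 + 2 + A^-4; d^3 = -A^6 - 3*A^2 - 3*A^-2 - A^-6; d^4 = A^8 + 4*A^4 + 6 + 4*A^-4 + A^-8; d^5 = -A^10 - 5*A^6 - 10*A^2 - 10*A^-2 - 5*A^-6 - A^-10; d^6 = A^12 + 6*A^8 + 15*A^4 + 20 + 15*A^-4 + 6*A^-8 + A^-12.
  A^10 * (d^2) = A^14 + 2*A^10 + A^6
  A^8 * (10*d) = -10*A^10 - 10*A^6
  A^6 * (25 + 20*d^2) = 20*A^10 + 65*A^6 + 20*A^2
  A^4 * (100*d + 20*d^3) = -20*A^10 - 160*A^6 - 160*A^2 - 20*A^-2
  A^2 * (36 + 164*d^2 + 10*d^4) = 10*A^10 + 204*A^6 + 424*A^2 + 204*A^-2 + 10*A^-6
  A^0 * (108*d + 142*d^3 + 2*d^5) = -2*A^10 - 152*A^6 - 554*A^2 - 554*A^-2 - 152*A^-6 - 2*A^-10
  A^-2 * (12 + 129*d^2 + 69*d^4) = 69*A^6 + 405*A^2 + 684*A^-2 + 405*A^-6 + 69*A^-10
  A^-4 * (24*d + 78*d^3 + 18*d^5) = -18*A^6 - 168*A^2 - 438*A^-2 - 438*A^-6 - 168*A^-10 - 18*A^-14
  A^-6 * (19*d^2 + 24*d^4 + 2*d^6) = 2*A^6 + 36*A^2 + 145*A^-2 + 222*A^-6 + 145*A^-10 + 36*A^-14 + 2*A^-18
  A^-8 * (7*d^3 + 3*d^5) = -3*A^2 - 22*A^-2 - 51*A^-6 - 51*A^-10 - 22*A^-14 - 3*A^-18
  A^-10 * (d^4) = A^-2 + 4*A^-6 + 6*A^-10 + 4*A^-14 + A^-18
Summing the groups: <K> = A^14 + A^6 - A^-10
Normalise by the writhe: (-A^3)^(-w) = (-A^3)^(-10) = A^-30, so f(A) = A^-30 * <K> = A^-16 + A^-24 - A^-40.
Substitute A = t^(-1/4), i.e. A^e → t^(-e/4): V(t) = -t^10 + t^6 + t^4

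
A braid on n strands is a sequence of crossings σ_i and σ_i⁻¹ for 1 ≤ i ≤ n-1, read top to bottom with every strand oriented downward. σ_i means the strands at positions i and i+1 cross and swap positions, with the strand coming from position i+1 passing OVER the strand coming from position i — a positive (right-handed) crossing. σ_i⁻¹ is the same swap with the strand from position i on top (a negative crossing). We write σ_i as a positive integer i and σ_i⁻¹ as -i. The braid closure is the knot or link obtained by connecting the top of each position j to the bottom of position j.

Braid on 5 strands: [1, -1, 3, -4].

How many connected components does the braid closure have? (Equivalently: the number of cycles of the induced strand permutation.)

Track the strand permutation on 5 strands, starting from identity.
  step 1: s1 swaps positions 1,2 -> [2 1 3 4 5]
  step 2: s1^-1 swaps positions 1,2 -> [1 2 3 4 5]
  step 3: s3 swaps positions 3,4 -> [1 2 4 3 5]
  step 4: s4^-1 swaps positions 4,5 -> [1 2 4 5 3]
Final permutation (position -> original strand): [1 2 4 5 3]
Closure components = cycle count of this permutation = 3.

Answer: 3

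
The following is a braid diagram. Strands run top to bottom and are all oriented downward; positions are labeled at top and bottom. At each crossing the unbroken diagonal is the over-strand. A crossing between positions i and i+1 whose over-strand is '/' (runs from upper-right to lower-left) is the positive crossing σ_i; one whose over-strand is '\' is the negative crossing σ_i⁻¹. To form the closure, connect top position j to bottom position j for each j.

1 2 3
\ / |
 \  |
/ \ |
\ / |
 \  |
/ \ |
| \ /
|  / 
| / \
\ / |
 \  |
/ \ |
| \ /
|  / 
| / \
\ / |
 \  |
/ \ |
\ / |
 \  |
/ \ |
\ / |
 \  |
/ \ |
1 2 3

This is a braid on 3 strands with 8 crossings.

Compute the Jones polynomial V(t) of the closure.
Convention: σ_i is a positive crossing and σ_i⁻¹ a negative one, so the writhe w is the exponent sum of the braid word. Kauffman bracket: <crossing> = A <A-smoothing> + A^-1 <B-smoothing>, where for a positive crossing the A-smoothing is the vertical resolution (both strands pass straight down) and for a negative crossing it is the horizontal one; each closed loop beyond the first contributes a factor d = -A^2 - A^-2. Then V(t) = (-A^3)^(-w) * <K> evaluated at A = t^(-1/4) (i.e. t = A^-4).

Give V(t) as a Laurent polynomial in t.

Reading the diagram top to bottom ('/'-over between positions i,i+1 = s_i, '\'-over = s_i^-1): braid word = s1^-1 s1^-1 s2 s1^-1 s2 s1^-1 s1^-1 s1^-1.
Braid: s1^-1 s1^-1 s2 s1^-1 s2 s1^-1 s1^-1 s1^-1 on 3 strands, 8 crossings.
Writhe w = (#positive) - (#negative) = 2 - 6 = -4.
Computing the Kauffman bracket via state sum. There are 2^8 = 256 states.
For each crossing: s=0 is the vertical smoothing, s=1 horizontal. Crossing k contributes A^(sign_k * (1 - 2*s_k)); loop factor d = -A^2 - A^-2.
Tabulate the states by total A-exponent and number of loops L (A-exp: L × count):
  A^8: L=7 ×1
  A^6: L=6 ×8
  A^4: L=5 ×28
  A^2: L=4 ×55, L=6 ×1
  A^0: L=3 ×65, L=5 ×5
  A^-2: L=2 ×46, L=4 ×10
  A^-4: L=1 ×17, L=3 ×11
  A^-6: L=2 ×8
  A^-8: L=3 ×1
Each group contributes A^e * Σ count * d^(L-1):
Powers of d = -A^2 - A^-2: d^2 = A^4 + 2 + A^-4; d^3 = -A^6 - 3*A^2 - 3*A^-2 - A^-6; d^4 = A^8 + 4*A^4 + 6 + 4*A^-4 + A^-8; d^5 = -A^10 - 5*A^6 - 10*A^2 - 10*A^-2 - 5*A^-6 - A^-10; d^6 = A^12 + 6*A^8 + 15*A^4 + 20 + 15*A^-4 + 6*A^-8 + A^-12.
  A^8 * (d^6) = A^20 + 6*A^16 + 15*A^12 + 20*A^8 + 15*A^4 + 6 + A^-4
  A^6 * (8*d^5) = -8*A^16 - 40*A^12 - 80*A^8 - 80*A^4 - 40 - 8*A^-4
  A^4 * (28*d^4) = 28*A^12 + 112*A^8 + 168*A^4 + 112 + 28*A^-4
  A^2 * (55*d^3 + d^5) = -A^12 - 60*A^8 - 175*A^4 - 175 - 60*A^-4 - A^-8
  A^0 * (65*d^2 + 5*d^4) = 5*A^8 + 85*A^4 + 160 + 85*A^-4 + 5*A^-8
  A^-2 * (46*d + 10*d^3) = -10*A^4 - 76 - 76*A^-4 - 10*A^-8
  A^-4 * (17 + 11*d^2) = 11 + 39*A^-4 + 11*A^-8
  A^-6 * (8*d) = -8*A^-4 - 8*A^-8
  A^-8 * (d^2) = A^-4 + 2*A^-8 + A^-12
Summing the groups: <K> = A^20 - 2*A^16 + 2*A^12 - 3*A^8 + 3*A^4 - 2 + 2*A^-4 - A^-8 + A^-12
Normalise by the writhe: (-A^3)^(-w) = (-A^3)^(4) = A^12, so f(A) = A^12 * <K> = A^32 - 2*A^28 + 2*A^24 - 3*A^20 + 3*A^16 - 2*A^12 + 2*A^8 - A^4 + 1.
Substitute A = t^(-1/4), i.e. A^e → t^(-e/4): V(t) = 1 - t^-1 + 2*t^-2 - 2*t^-3 + 3*t^-4 - 3*t^-5 + 2*t^-6 - 2*t^-7 + t^-8

Answer: 1 - t^-1 + 2*t^-2 - 2*t^-3 + 3*t^-4 - 3*t^-5 + 2*t^-6 - 2*t^-7 + t^-8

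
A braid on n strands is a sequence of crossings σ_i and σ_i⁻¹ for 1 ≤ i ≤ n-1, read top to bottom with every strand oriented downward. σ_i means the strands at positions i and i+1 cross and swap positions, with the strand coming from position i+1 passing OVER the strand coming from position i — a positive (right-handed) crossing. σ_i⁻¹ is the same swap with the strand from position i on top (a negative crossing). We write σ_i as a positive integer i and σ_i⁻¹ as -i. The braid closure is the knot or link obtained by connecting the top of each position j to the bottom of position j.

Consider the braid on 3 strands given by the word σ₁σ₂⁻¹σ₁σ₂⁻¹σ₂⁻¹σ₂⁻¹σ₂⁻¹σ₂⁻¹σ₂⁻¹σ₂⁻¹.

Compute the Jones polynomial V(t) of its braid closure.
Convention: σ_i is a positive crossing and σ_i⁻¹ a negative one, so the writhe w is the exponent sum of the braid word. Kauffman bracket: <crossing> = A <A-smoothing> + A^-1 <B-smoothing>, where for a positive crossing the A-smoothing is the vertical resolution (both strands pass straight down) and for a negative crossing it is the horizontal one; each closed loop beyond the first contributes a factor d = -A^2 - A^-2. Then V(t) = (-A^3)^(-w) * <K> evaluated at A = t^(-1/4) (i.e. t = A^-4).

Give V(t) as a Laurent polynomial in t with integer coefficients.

Braid: s1 s2^-1 s1 s2^-1 s2^-1 s2^-1 s2^-1 s2^-1 s2^-1 s2^-1 on 3 strands, 10 crossings.
Writhe w = (#positive) - (#negative) = 2 - 8 = -6.
State-sum expansion of <K>. There are 2^10 = 1024 states.
Smooth each crossing (0=||, 1=⌣⌢); contribution A^(Σ sign_k(1-2s_k)) * d^(L-1).
Tabulate the states by total A-exponent and number of loops L (A-exp: L × count):
  A^10: L=9 ×1
  A^8: L=8 ×10
  A^6: L=7 ×45
  A^4: L=6 ×119, L=8 ×1
  A^2: L=5 ×203, L=7 ×7
  A^0: L=4 ×231, L=6 ×21
  A^-2: L=3 ×175, L=5 ×35
  A^-4: L=2 ×85, L=4 ×35
  A^-6: L=1 ×23, L=3 ×22
  A^-8: L=2 ×10
  A^-10: L=3 ×1
Each group contributes A^e * Σ count * d^(L-1):
Powers of d = -A^2 - A^-2: d^2 = A^4 + 2 + A^-4; d^3 = -A^6 - 3*A^2 - 3*A^-2 - A^-6; d^4 = A^8 + 4*A^4 + 6 + 4*A^-4 + A^-8; d^5 = -A^10 - 5*A^6 - 10*A^2 - 10*A^-2 - 5*A^-6 - A^-10; d^6 = A^12 + 6*A^8 + 15*A^4 + 20 + 15*A^-4 + 6*A^-8 + A^-12; d^7 = -A^14 - 7*A^10 - 21*A^6 - 35*A^2 - 35*A^-2 - 21*A^-6 - 7*A^-10 - A^-14; d^8 = A^16 + 8*A^12 + 28*A^8 + 56*A^4 + 70 + 56*A^-4 + 28*A^-8 + 8*A^-12 + A^-16.
  A^10 * (d^8) = A^26 + 8*A^22 + 28*A^18 + 56*A^14 + 70*A^10 + 56*A^6 + 28*A^2 + 8*A^-2 + A^-6
  A^8 * (10*d^7) = -10*A^22 - 70*A^18 - 210*A^14 - 350*A^10 - 350*A^6 - 210*A^2 - 70*A^-2 - 10*A^-6
  A^6 * (45*d^6) = 45*A^18 + 270*A^14 + 675*A^10 + 900*A^6 + 675*A^2 + 270*A^-2 + 45*A^-6
  A^4 * (119*d^5 + d^7) = -A^18 - 126*A^14 - 616*A^10 - 1225*A^6 - 1225*A^2 - 616*A^-2 - 126*A^-6 - A^-10
  A^2 * (203*d^4 + 7*d^6) = 7*A^14 + 245*A^10 + 917*A^6 + 1358*A^2 + 917*A^-2 + 245*A^-6 + 7*A^-10
  A^0 * (231*d^3 + 21*d^5) = -21*A^10 - 336*A^6 - 903*A^2 - 903*A^-2 - 336*A^-6 - 21*A^-10
  A^-2 * (175*d^2 + 35*d^4) = 35*A^6 + 315*A^2 + 560*A^-2 + 315*A^-6 + 35*A^-10
  A^-4 * (85*d + 35*d^3) = -35*A^2 - 190*A^-2 - 190*A^-6 - 35*A^-10
  A^-6 * (23 + 22*d^2) = 22*A^-2 + 67*A^-6 + 22*A^-10
  A^-8 * (10*d) = -10*A^-6 - 10*A^-10
  A^-10 * (d^2) = A^-6 + 2*A^-10 + A^-14
Summing the groups: <K> = A^26 - 2*A^22 + 2*A^18 - 3*A^14 + 3*A^10 - 3*A^6 + 3*A^2 - 2*A^-2 + 2*A^-6 - A^-10 + A^-14
Normalise by the writhe: (-A^3)^(-w) = (-A^3)^(6) = A^18, so f(A) = A^18 * <K> = A^44 - 2*A^40 + 2*A^36 - 3*A^32 + 3*A^28 - 3*A^24 + 3*A^20 - 2*A^16 + 2*A^12 - A^8 + A^4.
Substitute A = t^(-1/4), i.e. A^e → t^(-e/4): V(t) = t^-1 - t^-2 + 2*t^-3 - 2*t^-4 + 3*t^-5 - 3*t^-6 + 3*t^-7 - 3*t^-8 + 2*t^-9 - 2*t^-10 + t^-11

Answer: t^-1 - t^-2 + 2*t^-3 - 2*t^-4 + 3*t^-5 - 3*t^-6 + 3*t^-7 - 3*t^-8 + 2*t^-9 - 2*t^-10 + t^-11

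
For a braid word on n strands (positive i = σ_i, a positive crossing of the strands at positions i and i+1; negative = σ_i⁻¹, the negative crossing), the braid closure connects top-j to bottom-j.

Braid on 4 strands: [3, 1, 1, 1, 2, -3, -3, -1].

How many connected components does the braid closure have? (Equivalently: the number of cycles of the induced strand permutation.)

Track the strand permutation on 4 strands, starting from identity.
  step 1: s3 swaps positions 3,4 -> [1 2 4 3]
  step 2: s1 swaps positions 1,2 -> [2 1 4 3]
  step 3: s1 swaps positions 1,2 -> [1 2 4 3]
  step 4: s1 swaps positions 1,2 -> [2 1 4 3]
  step 5: s2 swaps positions 2,3 -> [2 4 1 3]
  step 6: s3^-1 swaps positions 3,4 -> [2 4 3 1]
  step 7: s3^-1 swaps positions 3,4 -> [2 4 1 3]
  step 8: s1^-1 swaps positions 1,2 -> [4 2 1 3]
Final permutation (position -> original strand): [4 2 1 3]
Closure components = cycle count of this permutation = 2.

Answer: 2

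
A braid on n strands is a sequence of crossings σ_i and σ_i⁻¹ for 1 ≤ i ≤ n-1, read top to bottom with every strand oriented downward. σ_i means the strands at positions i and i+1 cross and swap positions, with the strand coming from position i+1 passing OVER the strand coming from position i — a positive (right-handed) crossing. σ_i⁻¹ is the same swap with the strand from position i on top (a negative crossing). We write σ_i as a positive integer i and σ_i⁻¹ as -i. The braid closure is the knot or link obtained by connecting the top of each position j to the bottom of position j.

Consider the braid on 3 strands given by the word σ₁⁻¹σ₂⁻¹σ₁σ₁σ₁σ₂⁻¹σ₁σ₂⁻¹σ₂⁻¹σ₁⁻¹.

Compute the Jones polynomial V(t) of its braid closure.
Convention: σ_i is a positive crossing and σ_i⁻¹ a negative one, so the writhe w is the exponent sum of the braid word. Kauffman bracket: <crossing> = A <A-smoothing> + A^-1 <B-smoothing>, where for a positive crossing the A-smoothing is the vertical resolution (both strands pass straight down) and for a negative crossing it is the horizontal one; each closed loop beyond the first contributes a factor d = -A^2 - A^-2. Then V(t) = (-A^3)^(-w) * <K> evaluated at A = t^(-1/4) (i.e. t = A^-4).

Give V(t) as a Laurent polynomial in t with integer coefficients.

t^2 - 2*t + 3 - 3*t^-1 + 4*t^-2 - 3*t^-3 + 2*t^-4 - 2*t^-5 + t^-6

Derivation:
Braid: s1^-1 s2^-1 s1 s1 s1 s2^-1 s1 s2^-1 s2^-1 s1^-1 on 3 strands, 10 crossings.
Writhe w = (#positive) - (#negative) = 4 - 6 = -2.
State-sum expansion of <K>. There are 2^10 = 1024 states.
Each crossing splits two ways (0=vertical, 1=horizontal). The state's weight is A^(#A-smoothings - #B-smoothings) * d^(loops - 1).
Tabulate the states by total A-exponent and number of loops L (A-exp: L × count):
  A^10: L=5 ×1
  A^8: L=4 ×10
  A^6: L=3 ×38, L=5 ×7
  A^4: L=2 ×67, L=4 ×49, L=6 ×4
  A^2: L=1 ×46, L=3 ×130, L=5 ×33, L=7 ×1
  A^0: L=2 ×131, L=4 ×110, L=6 ×11
  A^-2: L=1 ×25, L=3 ×133, L=5 ×51, L=7 ×1
  A^-4: L=2 ×37, L=4 ×72, L=6 ×11
  A^-6: L=3 ×25, L=5 ×19, L=7 ×1
  A^-8: L=4 ×8, L=6 ×2
  A^-10: L=5 ×1
Each group contributes A^e * Σ count * d^(L-1):
Powers of d = -A^2 - A^-2: d^2 = A^4 + 2 + A^-4; d^3 = -A^6 - 3*A^2 - 3*A^-2 - A^-6; d^4 = A^8 + 4*A^4 + 6 + 4*A^-4 + A^-8; d^5 = -A^10 - 5*A^6 - 10*A^2 - 10*A^-2 - 5*A^-6 - A^-10; d^6 = A^12 + 6*A^8 + 15*A^4 + 20 + 15*A^-4 + 6*A^-8 + A^-12.
  A^10 * (d^4) = A^18 + 4*A^14 + 6*A^10 + 4*A^6 + A^2
  A^8 * (10*d^3) = -10*A^14 - 30*A^10 - 30*A^6 - 10*A^2
  A^6 * (38*d^2 + 7*d^4) = 7*A^14 + 66*A^10 + 118*A^6 + 66*A^2 + 7*A^-2
  A^4 * (67*d + 49*d^3 + 4*d^5) = -4*A^14 - 69*A^10 - 254*A^6 - 254*A^2 - 69*A^-2 - 4*A^-6
  A^2 * (46 + 130*d^2 + 33*d^4 + d^6) = A^14 + 39*A^10 + 277*A^6 + 524*A^2 + 277*A^-2 + 39*A^-6 + A^-10
  A^0 * (131*d + 110*d^3 + 11*d^5) = -11*A^10 - 165*A^6 - 571*A^2 - 571*A^-2 - 165*A^-6 - 11*A^-10
  A^-2 * (25 + 133*d^2 + 51*d^4 + d^6) = A^10 + 57*A^6 + 352*A^2 + 617*A^-2 + 352*A^-6 + 57*A^-10 + A^-14
  A^-4 * (37*d + 72*d^3 + 11*d^5) = -11*A^6 - 127*A^2 - 363*A^-2 - 363*A^-6 - 127*A^-10 - 11*A^-14
  A^-6 * (25*d^2 + 19*d^4 + d^6) = A^6 + 25*A^2 + 116*A^-2 + 184*A^-6 + 116*A^-10 + 25*A^-14 + A^-18
  A^-8 * (8*d^3 + 2*d^5) = -2*A^2 - 18*A^-2 - 44*A^-6 - 44*A^-10 - 18*A^-14 - 2*A^-18
  A^-10 * (d^4) = A^-2 + 4*A^-6 + 6*A^-10 + 4*A^-14 + A^-18
Summing the groups: <K> = A^18 - 2*A^14 + 2*A^10 - 3*A^6 + 4*A^2 - 3*A^-2 + 3*A^-6 - 2*A^-10 + A^-14
Normalise by the writhe: (-A^3)^(-w) = (-A^3)^(2) = A^6, so f(A) = A^6 * <K> = A^24 - 2*A^20 + 2*A^16 - 3*A^12 + 4*A^8 - 3*A^4 + 3 - 2*A^-4 + A^-8.
Substitute A = t^(-1/4), i.e. A^e → t^(-e/4): V(t) = t^2 - 2*t + 3 - 3*t^-1 + 4*t^-2 - 3*t^-3 + 2*t^-4 - 2*t^-5 + t^-6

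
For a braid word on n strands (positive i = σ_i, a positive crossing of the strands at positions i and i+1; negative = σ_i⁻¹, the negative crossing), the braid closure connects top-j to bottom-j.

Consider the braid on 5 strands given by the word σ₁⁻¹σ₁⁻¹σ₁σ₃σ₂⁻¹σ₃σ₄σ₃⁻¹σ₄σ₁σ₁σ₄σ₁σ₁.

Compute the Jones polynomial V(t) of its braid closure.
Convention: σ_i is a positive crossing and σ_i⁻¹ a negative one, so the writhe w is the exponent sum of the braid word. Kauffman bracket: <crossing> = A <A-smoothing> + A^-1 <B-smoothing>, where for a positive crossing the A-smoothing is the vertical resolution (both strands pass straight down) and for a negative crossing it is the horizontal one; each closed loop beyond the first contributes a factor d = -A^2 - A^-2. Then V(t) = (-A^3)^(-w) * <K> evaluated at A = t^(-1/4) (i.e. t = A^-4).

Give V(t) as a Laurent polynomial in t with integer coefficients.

The presented braid s1^-1 s1^-1 s1 s3 s2^-1 s3 s4 s3^-1 s4 s1 s1 s4 s1 s1 on 5 strands reduces by inverse Markov moves (closure unchanged at each step):
  Deconjugate: the word is γ·β·γ⁻¹ with γ = s1^-1 s1^-1 (prefix) and γ⁻¹ = s1 s1 (suffix); strip both.
Reduced to β = s1 s3 s2^-1 s3 s4 s3^-1 s4 s1 s1 s4 on 5 strands, 10 crossings.
Compute on β:
Braid: s1 s3 s2^-1 s3 s4 s3^-1 s4 s1 s1 s4 on 5 strands, 10 crossings.
Writhe w = (#positive) - (#negative) = 8 - 2 = 6.
Enumerate smoothing states for the bracket polynomial. There are 2^10 = 1024 states.
Smooth each crossing (0=||, 1=⌣⌢); contribution A^(Σ sign_k(1-2s_k)) * d^(L-1).
Tabulate the states by total A-exponent and number of loops L (A-exp: L × count):
  A^10: L=3 ×1
  A^8: L=2 ×6, L=4 ×4
  A^6: L=1 ×9, L=3 ×32, L=5 ×4
  A^4: L=2 ×70, L=4 ×49, L=6 ×1
  A^2: L=1 ×30, L=3 ×149, L=5 ×31
  A^0: L=2 ×99, L=4 ×144, L=6 ×9
  A^-2: L=3 ×136, L=5 ×73, L=7 ×1
  A^-4: L=4 ×101, L=6 ×19
  A^-6: L=5 ×43, L=7 ×2
  A^-8: L=6 ×10
  A^-10: L=7 ×1
Each group contributes A^e * Σ count * d^(L-1):
Powers of d = -A^2 - A^-2: d^2 = A^4 + 2 + A^-4; d^3 = -A^6 - 3*A^2 - 3*A^-2 - A^-6; d^4 = A^8 + 4*A^4 + 6 + 4*A^-4 + A^-8; d^5 = -A^10 - 5*A^6 - 10*A^2 - 10*A^-2 - 5*A^-6 - A^-10; d^6 = A^12 + 6*A^8 + 15*A^4 + 20 + 15*A^-4 + 6*A^-8 + A^-12.
  A^10 * (d^2) = A^14 + 2*A^10 + A^6
  A^8 * (6*d + 4*d^3) = -4*A^14 - 18*A^10 - 18*A^6 - 4*A^2
  A^6 * (9 + 32*d^2 + 4*d^4) = 4*A^14 + 48*A^10 + 97*A^6 + 48*A^2 + 4*A^-2
  A^4 * (70*d + 49*d^3 + d^5) = -A^14 - 54*A^10 - 227*A^6 - 227*A^2 - 54*A^-2 - A^-6
  A^2 * (30 + 149*d^2 + 31*d^4) = 31*A^10 + 273*A^6 + 514*A^2 + 273*A^-2 + 31*A^-6
  A^0 * (99*d + 144*d^3 + 9*d^5) = -9*A^10 - 189*A^6 - 621*A^2 - 621*A^-2 - 189*A^-6 - 9*A^-10
  A^-2 * (136*d^2 + 73*d^4 + d^6) = A^10 + 79*A^6 + 443*A^2 + 730*A^-2 + 443*A^-6 + 79*A^-10 + A^-14
  A^-4 * (101*d^3 + 19*d^5) = -19*A^6 - 196*A^2 - 493*A^-2 - 493*A^-6 - 196*A^-10 - 19*A^-14
  A^-6 * (43*d^4 + 2*d^6) = 2*A^6 + 55*A^2 + 202*A^-2 + 298*A^-6 + 202*A^-10 + 55*A^-14 + 2*A^-18
  A^-8 * (10*d^5) = -10*A^2 - 50*A^-2 - 100*A^-6 - 100*A^-10 - 50*A^-14 - 10*A^-18
  A^-10 * (d^6) = A^2 + 6*A^-2 + 15*A^-6 + 20*A^-10 + 15*A^-14 + 6*A^-18 + A^-22
Summing the groups: <K> = A^10 - A^6 + 3*A^2 - 3*A^-2 + 4*A^-6 - 4*A^-10 + 2*A^-14 - 2*A^-18 + A^-22
Normalise by the writhe: (-A^3)^(-w) = (-A^3)^(-6) = A^-18, so f(A) = A^-18 * <K> = A^-8 - A^-12 + 3*A^-16 - 3*A^-20 + 4*A^-24 - 4*A^-28 + 2*A^-32 - 2*A^-36 + A^-40.
Substitute A = t^(-1/4), i.e. A^e → t^(-e/4): V(t) = t^10 - 2*t^9 + 2*t^8 - 4*t^7 + 4*t^6 - 3*t^5 + 3*t^4 - t^3 + t^2

Answer: t^10 - 2*t^9 + 2*t^8 - 4*t^7 + 4*t^6 - 3*t^5 + 3*t^4 - t^3 + t^2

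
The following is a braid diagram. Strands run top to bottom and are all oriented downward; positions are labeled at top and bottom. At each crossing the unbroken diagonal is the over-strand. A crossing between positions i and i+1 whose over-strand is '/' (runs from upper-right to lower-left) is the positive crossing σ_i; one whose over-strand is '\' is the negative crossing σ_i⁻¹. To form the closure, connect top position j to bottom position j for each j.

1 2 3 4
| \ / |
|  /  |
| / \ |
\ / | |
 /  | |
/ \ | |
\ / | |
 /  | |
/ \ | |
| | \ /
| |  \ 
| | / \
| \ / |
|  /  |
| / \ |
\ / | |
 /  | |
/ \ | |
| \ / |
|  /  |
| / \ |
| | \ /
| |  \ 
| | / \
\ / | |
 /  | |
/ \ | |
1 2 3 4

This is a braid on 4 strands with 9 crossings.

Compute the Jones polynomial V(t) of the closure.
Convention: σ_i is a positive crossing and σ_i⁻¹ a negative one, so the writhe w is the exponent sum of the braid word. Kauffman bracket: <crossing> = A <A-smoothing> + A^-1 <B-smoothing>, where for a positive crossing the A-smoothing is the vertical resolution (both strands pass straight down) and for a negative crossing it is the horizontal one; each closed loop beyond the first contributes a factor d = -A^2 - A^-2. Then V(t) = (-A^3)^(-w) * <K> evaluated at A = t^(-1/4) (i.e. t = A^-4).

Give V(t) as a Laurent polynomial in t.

Reading the diagram top to bottom ('/'-over between positions i,i+1 = s_i, '\'-over = s_i^-1): braid word = s2 s1 s1 s3^-1 s2 s1 s2 s3^-1 s1.
Braid: s2 s1 s1 s3^-1 s2 s1 s2 s3^-1 s1 on 4 strands, 9 crossings.
Writhe w = (#positive) - (#negative) = 7 - 2 = 5.
State-sum expansion of <K>. There are 2^9 = 512 states.
For each crossing: s=0 is the vertical smoothing, s=1 horizontal. Crossing k contributes A^(sign_k * (1 - 2*s_k)); loop factor d = -A^2 - A^-2.
Tabulate the states by total A-exponent and number of loops L (A-exp: L × count):
  A^9: L=4 ×1
  A^7: L=3 ×9
  A^5: L=2 ×28, L=4 ×8
  A^3: L=1 ×32, L=3 ×48, L=5 ×4
  A^1: L=2 ×91, L=4 ×34, L=6 ×1
  A^-1: L=1 ×23, L=3 ×92, L=5 ×11
  A^-3: L=2 ×43, L=4 ×40, L=6 ×1
  A^-5: L=1 ×4, L=3 ×26, L=5 ×6
  A^-7: L=2 ×4, L=4 ×5
  A^-9: L=3 ×1
Each group contributes A^e * Σ count * d^(L-1):
Powers of d = -A^2 - A^-2: d^2 = A^4 + 2 + A^-4; d^3 = -A^6 - 3*A^2 - 3*A^-2 - A^-6; d^4 = A^8 + 4*A^4 + 6 + 4*A^-4 + A^-8; d^5 = -A^10 - 5*A^6 - 10*A^2 - 10*A^-2 - 5*A^-6 - A^-10.
  A^9 * (d^3) = -A^15 - 3*A^11 - 3*A^7 - A^3
  A^7 * (9*d^2) = 9*A^11 + 18*A^7 + 9*A^3
  A^5 * (28*d + 8*d^3) = -8*A^11 - 52*A^7 - 52*A^3 - 8*A^-1
  A^3 * (32 + 48*d^2 + 4*d^4) = 4*A^11 + 64*A^7 + 152*A^3 + 64*A^-1 + 4*A^-5
  A^1 * (91*d + 34*d^3 + d^5) = -A^11 - 39*A^7 - 203*A^3 - 203*A^-1 - 39*A^-5 - A^-9
  A^-1 * (23 + 92*d^2 + 11*d^4) = 11*A^7 + 136*A^3 + 273*A^-1 + 136*A^-5 + 11*A^-9
  A^-3 * (43*d + 40*d^3 + d^5) = -A^7 - 45*A^3 - 173*A^-1 - 173*A^-5 - 45*A^-9 - A^-13
  A^-5 * (4 + 26*d^2 + 6*d^4) = 6*A^3 + 50*A^-1 + 92*A^-5 + 50*A^-9 + 6*A^-13
  A^-7 * (4*d + 5*d^3) = -5*A^-1 - 19*A^-5 - 19*A^-9 - 5*A^-13
  A^-9 * (d^2) = A^-5 + 2*A^-9 + A^-13
Summing the groups: <K> = -A^15 + A^11 - 2*A^7 + 2*A^3 - 2*A^-1 + 2*A^-5 - 2*A^-9 + A^-13
Normalise by the writhe: (-A^3)^(-w) = (-A^3)^(-5) = -A^-15, so f(A) = -A^-15 * <K> = 1 - A^-4 + 2*A^-8 - 2*A^-12 + 2*A^-16 - 2*A^-20 + 2*A^-24 - A^-28.
Substitute A = t^(-1/4), i.e. A^e → t^(-e/4): V(t) = -t^7 + 2*t^6 - 2*t^5 + 2*t^4 - 2*t^3 + 2*t^2 - t + 1

Answer: -t^7 + 2*t^6 - 2*t^5 + 2*t^4 - 2*t^3 + 2*t^2 - t + 1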